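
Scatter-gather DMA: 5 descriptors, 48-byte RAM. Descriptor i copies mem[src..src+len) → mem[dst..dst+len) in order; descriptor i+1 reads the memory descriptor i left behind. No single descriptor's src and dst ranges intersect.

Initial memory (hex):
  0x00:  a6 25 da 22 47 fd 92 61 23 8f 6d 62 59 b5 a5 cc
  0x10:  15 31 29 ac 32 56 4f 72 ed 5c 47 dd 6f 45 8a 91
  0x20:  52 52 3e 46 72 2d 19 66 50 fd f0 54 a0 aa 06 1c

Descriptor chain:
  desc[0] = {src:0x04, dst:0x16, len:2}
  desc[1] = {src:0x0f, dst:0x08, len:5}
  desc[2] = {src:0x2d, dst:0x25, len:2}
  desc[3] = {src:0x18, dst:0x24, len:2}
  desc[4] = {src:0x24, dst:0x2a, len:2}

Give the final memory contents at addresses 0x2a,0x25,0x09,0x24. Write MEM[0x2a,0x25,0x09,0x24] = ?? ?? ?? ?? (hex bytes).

MEM[0x2a,0x25,0x09,0x24] = ed 5c 15 ed

#0 dst[0x16+2] := {0x47,0xfd}
#1 dst[0x08+5] := {0xcc,0x15,0x31,0x29,0xac}
#2 dst[0x25+2] := {0xaa,0x06}
#3 dst[0x24+2] := {0xed,0x5c}
#4 dst[0x2a+2] := {0xed,0x5c}
query mem[0x2a]=0xed, mem[0x25]=0x5c, mem[0x09]=0x15, mem[0x24]=0xed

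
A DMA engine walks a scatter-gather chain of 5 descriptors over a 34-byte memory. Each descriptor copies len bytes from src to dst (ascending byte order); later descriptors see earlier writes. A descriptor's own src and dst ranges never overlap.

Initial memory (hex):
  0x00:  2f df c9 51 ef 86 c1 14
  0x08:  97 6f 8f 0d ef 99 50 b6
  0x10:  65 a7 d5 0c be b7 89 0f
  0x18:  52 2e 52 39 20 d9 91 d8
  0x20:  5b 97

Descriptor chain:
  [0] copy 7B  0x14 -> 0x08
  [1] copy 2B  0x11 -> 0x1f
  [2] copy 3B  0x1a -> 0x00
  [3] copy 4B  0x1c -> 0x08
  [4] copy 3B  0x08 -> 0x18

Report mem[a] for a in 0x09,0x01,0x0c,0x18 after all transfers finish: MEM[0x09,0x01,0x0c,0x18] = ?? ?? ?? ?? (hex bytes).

[0] 0x14->0x08 len=7 : be b7 89 0f 52 2e 52
[1] 0x11->0x1f len=2 : a7 d5
[2] 0x1a->0x00 len=3 : 52 39 20
[3] 0x1c->0x08 len=4 : 20 d9 91 a7
[4] 0x08->0x18 len=3 : 20 d9 91
query mem[0x09]=0xd9, mem[0x01]=0x39, mem[0x0c]=0x52, mem[0x18]=0x20

MEM[0x09,0x01,0x0c,0x18] = d9 39 52 20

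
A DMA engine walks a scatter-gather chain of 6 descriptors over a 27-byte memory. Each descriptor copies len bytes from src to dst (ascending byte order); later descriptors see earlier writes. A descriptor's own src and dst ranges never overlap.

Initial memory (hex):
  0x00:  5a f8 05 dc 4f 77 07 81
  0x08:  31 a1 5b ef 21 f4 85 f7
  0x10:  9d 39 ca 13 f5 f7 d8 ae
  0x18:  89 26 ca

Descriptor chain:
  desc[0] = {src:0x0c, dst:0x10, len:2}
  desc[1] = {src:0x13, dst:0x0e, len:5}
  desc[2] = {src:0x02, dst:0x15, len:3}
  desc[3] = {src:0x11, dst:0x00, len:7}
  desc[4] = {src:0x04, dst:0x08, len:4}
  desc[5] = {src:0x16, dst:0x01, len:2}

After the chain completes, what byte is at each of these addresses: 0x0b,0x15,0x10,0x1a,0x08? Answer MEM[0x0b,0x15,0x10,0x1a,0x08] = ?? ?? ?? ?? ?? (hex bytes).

D0: mem[0x10..0x11] <- [21 f4]
D1: mem[0x0e..0x12] <- [13 f5 f7 d8 ae]
D2: mem[0x15..0x17] <- [05 dc 4f]
D3: mem[0x00..0x06] <- [d8 ae 13 f5 05 dc 4f]
D4: mem[0x08..0x0b] <- [05 dc 4f 81]
D5: mem[0x01..0x02] <- [dc 4f]
query mem[0x0b]=0x81, mem[0x15]=0x05, mem[0x10]=0xf7, mem[0x1a]=0xca, mem[0x08]=0x05

MEM[0x0b,0x15,0x10,0x1a,0x08] = 81 05 f7 ca 05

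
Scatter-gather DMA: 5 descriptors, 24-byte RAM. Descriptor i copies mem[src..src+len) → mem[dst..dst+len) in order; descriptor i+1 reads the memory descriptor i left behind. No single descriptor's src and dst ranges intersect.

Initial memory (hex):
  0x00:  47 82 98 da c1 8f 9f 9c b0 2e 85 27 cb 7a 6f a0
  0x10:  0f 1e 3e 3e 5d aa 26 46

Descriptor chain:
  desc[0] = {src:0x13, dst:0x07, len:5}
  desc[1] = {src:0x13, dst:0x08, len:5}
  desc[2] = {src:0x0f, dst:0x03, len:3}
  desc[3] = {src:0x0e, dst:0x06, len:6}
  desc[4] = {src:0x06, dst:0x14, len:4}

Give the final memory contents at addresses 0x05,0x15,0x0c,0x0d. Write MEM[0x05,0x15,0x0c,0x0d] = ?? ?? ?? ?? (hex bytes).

MEM[0x05,0x15,0x0c,0x0d] = 1e a0 46 7a

  after D0: wrote 5B at 0x07 = 3e5daa2646
  after D1: wrote 5B at 0x08 = 3e5daa2646
  after D2: wrote 3B at 0x03 = a00f1e
  after D3: wrote 6B at 0x06 = 6fa00f1e3e3e
  after D4: wrote 4B at 0x14 = 6fa00f1e
query mem[0x05]=0x1e, mem[0x15]=0xa0, mem[0x0c]=0x46, mem[0x0d]=0x7a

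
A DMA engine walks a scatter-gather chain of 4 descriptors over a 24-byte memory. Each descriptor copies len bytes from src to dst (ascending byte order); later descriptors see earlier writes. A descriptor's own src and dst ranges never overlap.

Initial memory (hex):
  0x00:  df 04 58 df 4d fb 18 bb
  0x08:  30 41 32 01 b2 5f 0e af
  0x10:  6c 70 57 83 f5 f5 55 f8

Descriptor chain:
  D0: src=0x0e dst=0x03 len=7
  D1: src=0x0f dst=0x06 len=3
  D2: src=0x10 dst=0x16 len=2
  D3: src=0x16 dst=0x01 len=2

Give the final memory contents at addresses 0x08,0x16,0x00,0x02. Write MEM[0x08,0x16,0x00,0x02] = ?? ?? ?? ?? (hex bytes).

#0 dst[0x03+7] := {0x0e,0xaf,0x6c,0x70,0x57,0x83,0xf5}
#1 dst[0x06+3] := {0xaf,0x6c,0x70}
#2 dst[0x16+2] := {0x6c,0x70}
#3 dst[0x01+2] := {0x6c,0x70}
query mem[0x08]=0x70, mem[0x16]=0x6c, mem[0x00]=0xdf, mem[0x02]=0x70

MEM[0x08,0x16,0x00,0x02] = 70 6c df 70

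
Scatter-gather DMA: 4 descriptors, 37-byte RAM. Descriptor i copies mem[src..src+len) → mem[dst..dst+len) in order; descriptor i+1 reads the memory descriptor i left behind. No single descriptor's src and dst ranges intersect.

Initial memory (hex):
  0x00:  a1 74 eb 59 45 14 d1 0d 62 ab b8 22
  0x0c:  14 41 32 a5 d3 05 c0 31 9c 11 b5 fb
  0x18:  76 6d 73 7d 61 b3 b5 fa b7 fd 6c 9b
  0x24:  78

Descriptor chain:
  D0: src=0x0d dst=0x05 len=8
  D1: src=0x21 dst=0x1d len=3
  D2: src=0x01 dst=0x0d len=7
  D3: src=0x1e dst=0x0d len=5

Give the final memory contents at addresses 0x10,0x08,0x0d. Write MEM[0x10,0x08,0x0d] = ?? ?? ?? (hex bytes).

D0: mem[0x05..0x0c] <- [41 32 a5 d3 05 c0 31 9c]
D1: mem[0x1d..0x1f] <- [fd 6c 9b]
D2: mem[0x0d..0x13] <- [74 eb 59 45 41 32 a5]
D3: mem[0x0d..0x11] <- [6c 9b b7 fd 6c]
query mem[0x10]=0xfd, mem[0x08]=0xd3, mem[0x0d]=0x6c

MEM[0x10,0x08,0x0d] = fd d3 6c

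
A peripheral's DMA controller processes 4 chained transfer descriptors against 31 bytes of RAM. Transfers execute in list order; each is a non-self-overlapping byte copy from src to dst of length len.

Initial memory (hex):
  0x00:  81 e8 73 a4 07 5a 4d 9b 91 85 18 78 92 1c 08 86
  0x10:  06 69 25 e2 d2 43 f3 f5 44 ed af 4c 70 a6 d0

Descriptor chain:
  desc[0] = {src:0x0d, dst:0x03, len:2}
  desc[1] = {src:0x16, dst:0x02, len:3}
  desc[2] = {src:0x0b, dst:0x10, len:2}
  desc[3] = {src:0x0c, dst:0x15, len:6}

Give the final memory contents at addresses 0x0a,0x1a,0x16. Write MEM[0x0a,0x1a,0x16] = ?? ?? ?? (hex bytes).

#0 dst[0x03+2] := {0x1c,0x08}
#1 dst[0x02+3] := {0xf3,0xf5,0x44}
#2 dst[0x10+2] := {0x78,0x92}
#3 dst[0x15+6] := {0x92,0x1c,0x08,0x86,0x78,0x92}
query mem[0x0a]=0x18, mem[0x1a]=0x92, mem[0x16]=0x1c

MEM[0x0a,0x1a,0x16] = 18 92 1c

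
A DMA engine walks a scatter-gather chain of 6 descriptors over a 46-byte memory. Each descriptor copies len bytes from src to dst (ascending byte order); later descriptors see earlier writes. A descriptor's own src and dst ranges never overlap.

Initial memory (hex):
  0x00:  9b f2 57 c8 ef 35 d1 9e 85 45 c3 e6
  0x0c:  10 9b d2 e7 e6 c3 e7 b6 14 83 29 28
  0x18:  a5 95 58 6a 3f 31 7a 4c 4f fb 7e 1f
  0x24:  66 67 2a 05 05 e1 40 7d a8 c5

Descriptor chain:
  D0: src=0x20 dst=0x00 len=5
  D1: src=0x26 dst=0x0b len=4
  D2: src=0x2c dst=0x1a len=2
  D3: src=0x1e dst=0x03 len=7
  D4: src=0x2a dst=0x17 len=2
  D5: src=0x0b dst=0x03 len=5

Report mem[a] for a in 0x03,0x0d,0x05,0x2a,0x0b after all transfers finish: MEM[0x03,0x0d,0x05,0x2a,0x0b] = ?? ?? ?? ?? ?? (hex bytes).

D0: mem[0x00..0x04] <- [4f fb 7e 1f 66]
D1: mem[0x0b..0x0e] <- [2a 05 05 e1]
D2: mem[0x1a..0x1b] <- [a8 c5]
D3: mem[0x03..0x09] <- [7a 4c 4f fb 7e 1f 66]
D4: mem[0x17..0x18] <- [40 7d]
D5: mem[0x03..0x07] <- [2a 05 05 e1 e7]
query mem[0x03]=0x2a, mem[0x0d]=0x05, mem[0x05]=0x05, mem[0x2a]=0x40, mem[0x0b]=0x2a

MEM[0x03,0x0d,0x05,0x2a,0x0b] = 2a 05 05 40 2a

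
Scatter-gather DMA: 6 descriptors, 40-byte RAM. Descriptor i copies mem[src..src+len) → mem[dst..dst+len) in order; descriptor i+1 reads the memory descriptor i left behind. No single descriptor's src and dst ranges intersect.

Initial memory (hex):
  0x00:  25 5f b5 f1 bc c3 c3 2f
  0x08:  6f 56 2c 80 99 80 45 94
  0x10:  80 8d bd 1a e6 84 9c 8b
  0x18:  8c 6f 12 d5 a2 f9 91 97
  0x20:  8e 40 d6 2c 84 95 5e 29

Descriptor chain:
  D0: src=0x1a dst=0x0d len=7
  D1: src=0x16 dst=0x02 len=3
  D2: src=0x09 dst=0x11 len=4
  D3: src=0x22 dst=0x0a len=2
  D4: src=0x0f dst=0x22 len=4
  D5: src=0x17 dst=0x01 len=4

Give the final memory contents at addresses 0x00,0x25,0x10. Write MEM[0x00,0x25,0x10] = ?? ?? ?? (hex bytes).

D0: mem[0x0d..0x13] <- [12 d5 a2 f9 91 97 8e]
D1: mem[0x02..0x04] <- [9c 8b 8c]
D2: mem[0x11..0x14] <- [56 2c 80 99]
D3: mem[0x0a..0x0b] <- [d6 2c]
D4: mem[0x22..0x25] <- [a2 f9 56 2c]
D5: mem[0x01..0x04] <- [8b 8c 6f 12]
query mem[0x00]=0x25, mem[0x25]=0x2c, mem[0x10]=0xf9

MEM[0x00,0x25,0x10] = 25 2c f9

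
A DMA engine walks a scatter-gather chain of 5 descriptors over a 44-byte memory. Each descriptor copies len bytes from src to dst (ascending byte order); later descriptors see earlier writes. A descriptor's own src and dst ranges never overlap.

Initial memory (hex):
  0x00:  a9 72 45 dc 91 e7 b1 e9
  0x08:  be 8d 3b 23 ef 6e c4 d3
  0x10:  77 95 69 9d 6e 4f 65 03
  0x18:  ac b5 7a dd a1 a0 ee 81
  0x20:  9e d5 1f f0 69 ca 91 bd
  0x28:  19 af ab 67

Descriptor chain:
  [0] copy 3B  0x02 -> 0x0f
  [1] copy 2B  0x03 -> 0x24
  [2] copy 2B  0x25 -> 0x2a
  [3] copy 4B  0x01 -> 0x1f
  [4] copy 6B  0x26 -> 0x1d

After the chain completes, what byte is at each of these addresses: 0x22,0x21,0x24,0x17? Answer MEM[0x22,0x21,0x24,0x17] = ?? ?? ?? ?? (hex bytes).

MEM[0x22,0x21,0x24,0x17] = 91 91 dc 03

  after D0: wrote 3B at 0x0f = 45dc91
  after D1: wrote 2B at 0x24 = dc91
  after D2: wrote 2B at 0x2a = 9191
  after D3: wrote 4B at 0x1f = 7245dc91
  after D4: wrote 6B at 0x1d = 91bd19af9191
query mem[0x22]=0x91, mem[0x21]=0x91, mem[0x24]=0xdc, mem[0x17]=0x03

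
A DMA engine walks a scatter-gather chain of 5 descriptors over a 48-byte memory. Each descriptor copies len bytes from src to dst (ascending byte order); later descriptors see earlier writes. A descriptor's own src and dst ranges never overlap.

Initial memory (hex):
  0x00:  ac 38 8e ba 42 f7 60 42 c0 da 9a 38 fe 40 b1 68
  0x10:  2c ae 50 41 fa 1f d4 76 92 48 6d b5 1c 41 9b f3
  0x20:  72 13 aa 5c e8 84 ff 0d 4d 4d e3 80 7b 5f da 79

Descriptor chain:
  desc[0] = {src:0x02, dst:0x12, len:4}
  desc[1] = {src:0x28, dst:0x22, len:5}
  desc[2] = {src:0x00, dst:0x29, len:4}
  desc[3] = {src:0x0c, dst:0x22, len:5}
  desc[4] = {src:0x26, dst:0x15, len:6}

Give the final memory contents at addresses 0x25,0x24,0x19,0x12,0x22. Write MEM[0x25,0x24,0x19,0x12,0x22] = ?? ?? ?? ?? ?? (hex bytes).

MEM[0x25,0x24,0x19,0x12,0x22] = 68 b1 38 8e fe

  after D0: wrote 4B at 0x12 = 8eba42f7
  after D1: wrote 5B at 0x22 = 4d4de3807b
  after D2: wrote 4B at 0x29 = ac388eba
  after D3: wrote 5B at 0x22 = fe40b1682c
  after D4: wrote 6B at 0x15 = 2c0d4dac388e
query mem[0x25]=0x68, mem[0x24]=0xb1, mem[0x19]=0x38, mem[0x12]=0x8e, mem[0x22]=0xfe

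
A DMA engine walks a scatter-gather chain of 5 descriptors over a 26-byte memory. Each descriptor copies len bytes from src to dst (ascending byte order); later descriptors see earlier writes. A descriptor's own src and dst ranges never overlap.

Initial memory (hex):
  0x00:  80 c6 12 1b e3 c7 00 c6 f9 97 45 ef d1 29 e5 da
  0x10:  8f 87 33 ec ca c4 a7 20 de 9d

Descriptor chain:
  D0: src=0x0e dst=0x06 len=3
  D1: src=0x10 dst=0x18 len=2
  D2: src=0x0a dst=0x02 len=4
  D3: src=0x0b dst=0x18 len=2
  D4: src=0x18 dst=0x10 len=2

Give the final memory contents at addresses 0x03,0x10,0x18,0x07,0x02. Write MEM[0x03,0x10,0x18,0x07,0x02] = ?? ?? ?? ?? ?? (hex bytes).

#0 dst[0x06+3] := {0xe5,0xda,0x8f}
#1 dst[0x18+2] := {0x8f,0x87}
#2 dst[0x02+4] := {0x45,0xef,0xd1,0x29}
#3 dst[0x18+2] := {0xef,0xd1}
#4 dst[0x10+2] := {0xef,0xd1}
query mem[0x03]=0xef, mem[0x10]=0xef, mem[0x18]=0xef, mem[0x07]=0xda, mem[0x02]=0x45

MEM[0x03,0x10,0x18,0x07,0x02] = ef ef ef da 45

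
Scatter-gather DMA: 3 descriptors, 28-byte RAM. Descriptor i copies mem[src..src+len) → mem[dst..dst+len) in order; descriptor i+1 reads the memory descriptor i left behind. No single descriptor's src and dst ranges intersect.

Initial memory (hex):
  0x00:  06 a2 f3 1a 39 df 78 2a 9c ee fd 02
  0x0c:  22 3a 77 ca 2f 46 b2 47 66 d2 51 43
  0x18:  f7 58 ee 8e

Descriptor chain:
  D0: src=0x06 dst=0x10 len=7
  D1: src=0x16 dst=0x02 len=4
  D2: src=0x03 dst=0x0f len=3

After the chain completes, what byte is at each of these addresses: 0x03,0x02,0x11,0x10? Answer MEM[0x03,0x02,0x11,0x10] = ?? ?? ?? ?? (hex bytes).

#0 dst[0x10+7] := {0x78,0x2a,0x9c,0xee,0xfd,0x02,0x22}
#1 dst[0x02+4] := {0x22,0x43,0xf7,0x58}
#2 dst[0x0f+3] := {0x43,0xf7,0x58}
query mem[0x03]=0x43, mem[0x02]=0x22, mem[0x11]=0x58, mem[0x10]=0xf7

MEM[0x03,0x02,0x11,0x10] = 43 22 58 f7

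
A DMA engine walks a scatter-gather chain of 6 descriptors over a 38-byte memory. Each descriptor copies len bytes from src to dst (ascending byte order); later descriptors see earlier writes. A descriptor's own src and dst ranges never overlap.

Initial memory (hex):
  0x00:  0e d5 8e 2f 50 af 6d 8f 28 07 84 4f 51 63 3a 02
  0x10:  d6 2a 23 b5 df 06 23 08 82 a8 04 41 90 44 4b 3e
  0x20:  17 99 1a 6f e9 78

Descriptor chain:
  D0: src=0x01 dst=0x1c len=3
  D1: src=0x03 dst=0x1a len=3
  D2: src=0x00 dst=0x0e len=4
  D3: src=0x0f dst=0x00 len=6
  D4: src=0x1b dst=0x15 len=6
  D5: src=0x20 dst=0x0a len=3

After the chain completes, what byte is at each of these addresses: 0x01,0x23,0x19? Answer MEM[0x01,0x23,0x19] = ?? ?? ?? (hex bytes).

D0: mem[0x1c..0x1e] <- [d5 8e 2f]
D1: mem[0x1a..0x1c] <- [2f 50 af]
D2: mem[0x0e..0x11] <- [0e d5 8e 2f]
D3: mem[0x00..0x05] <- [d5 8e 2f 23 b5 df]
D4: mem[0x15..0x1a] <- [50 af 8e 2f 3e 17]
D5: mem[0x0a..0x0c] <- [17 99 1a]
query mem[0x01]=0x8e, mem[0x23]=0x6f, mem[0x19]=0x3e

MEM[0x01,0x23,0x19] = 8e 6f 3e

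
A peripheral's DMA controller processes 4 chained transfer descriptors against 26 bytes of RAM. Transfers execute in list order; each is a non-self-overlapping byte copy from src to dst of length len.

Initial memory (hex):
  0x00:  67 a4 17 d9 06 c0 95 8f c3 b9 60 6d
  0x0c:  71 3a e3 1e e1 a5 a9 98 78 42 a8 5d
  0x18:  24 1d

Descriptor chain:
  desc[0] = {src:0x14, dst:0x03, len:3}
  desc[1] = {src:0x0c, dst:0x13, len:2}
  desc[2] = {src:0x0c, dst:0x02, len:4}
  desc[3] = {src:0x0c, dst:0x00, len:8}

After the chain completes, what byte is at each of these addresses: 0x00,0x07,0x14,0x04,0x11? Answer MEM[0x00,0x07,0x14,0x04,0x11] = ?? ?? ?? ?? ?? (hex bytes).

D0: mem[0x03..0x05] <- [78 42 a8]
D1: mem[0x13..0x14] <- [71 3a]
D2: mem[0x02..0x05] <- [71 3a e3 1e]
D3: mem[0x00..0x07] <- [71 3a e3 1e e1 a5 a9 71]
query mem[0x00]=0x71, mem[0x07]=0x71, mem[0x14]=0x3a, mem[0x04]=0xe1, mem[0x11]=0xa5

MEM[0x00,0x07,0x14,0x04,0x11] = 71 71 3a e1 a5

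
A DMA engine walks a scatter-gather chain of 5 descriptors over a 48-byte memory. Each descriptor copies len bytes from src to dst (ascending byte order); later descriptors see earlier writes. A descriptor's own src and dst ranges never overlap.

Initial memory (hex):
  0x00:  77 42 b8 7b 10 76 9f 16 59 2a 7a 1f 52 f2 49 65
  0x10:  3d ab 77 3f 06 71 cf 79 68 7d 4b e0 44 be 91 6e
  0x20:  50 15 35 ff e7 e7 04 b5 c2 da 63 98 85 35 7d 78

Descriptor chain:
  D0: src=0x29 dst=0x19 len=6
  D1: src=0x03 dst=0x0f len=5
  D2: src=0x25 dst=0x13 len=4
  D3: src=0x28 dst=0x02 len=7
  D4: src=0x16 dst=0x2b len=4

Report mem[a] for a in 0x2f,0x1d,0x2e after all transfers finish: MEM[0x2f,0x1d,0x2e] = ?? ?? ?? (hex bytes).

MEM[0x2f,0x1d,0x2e] = 78 35 da

  after D0: wrote 6B at 0x19 = da639885357d
  after D1: wrote 5B at 0x0f = 7b10769f16
  after D2: wrote 4B at 0x13 = e704b5c2
  after D3: wrote 7B at 0x02 = c2da639885357d
  after D4: wrote 4B at 0x2b = c27968da
query mem[0x2f]=0x78, mem[0x1d]=0x35, mem[0x2e]=0xda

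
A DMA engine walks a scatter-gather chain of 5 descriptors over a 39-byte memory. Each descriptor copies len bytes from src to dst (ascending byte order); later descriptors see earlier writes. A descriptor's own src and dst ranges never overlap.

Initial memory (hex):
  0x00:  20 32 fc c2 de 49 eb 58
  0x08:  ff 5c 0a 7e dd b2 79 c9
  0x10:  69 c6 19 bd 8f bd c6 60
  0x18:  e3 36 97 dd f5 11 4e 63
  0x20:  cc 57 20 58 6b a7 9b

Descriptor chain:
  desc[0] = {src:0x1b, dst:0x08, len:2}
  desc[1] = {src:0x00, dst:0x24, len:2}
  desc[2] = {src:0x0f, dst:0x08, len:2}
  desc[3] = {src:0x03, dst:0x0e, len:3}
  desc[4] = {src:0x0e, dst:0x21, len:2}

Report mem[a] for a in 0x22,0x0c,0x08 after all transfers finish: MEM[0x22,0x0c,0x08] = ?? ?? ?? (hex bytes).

MEM[0x22,0x0c,0x08] = de dd c9

  after D0: wrote 2B at 0x08 = ddf5
  after D1: wrote 2B at 0x24 = 2032
  after D2: wrote 2B at 0x08 = c969
  after D3: wrote 3B at 0x0e = c2de49
  after D4: wrote 2B at 0x21 = c2de
query mem[0x22]=0xde, mem[0x0c]=0xdd, mem[0x08]=0xc9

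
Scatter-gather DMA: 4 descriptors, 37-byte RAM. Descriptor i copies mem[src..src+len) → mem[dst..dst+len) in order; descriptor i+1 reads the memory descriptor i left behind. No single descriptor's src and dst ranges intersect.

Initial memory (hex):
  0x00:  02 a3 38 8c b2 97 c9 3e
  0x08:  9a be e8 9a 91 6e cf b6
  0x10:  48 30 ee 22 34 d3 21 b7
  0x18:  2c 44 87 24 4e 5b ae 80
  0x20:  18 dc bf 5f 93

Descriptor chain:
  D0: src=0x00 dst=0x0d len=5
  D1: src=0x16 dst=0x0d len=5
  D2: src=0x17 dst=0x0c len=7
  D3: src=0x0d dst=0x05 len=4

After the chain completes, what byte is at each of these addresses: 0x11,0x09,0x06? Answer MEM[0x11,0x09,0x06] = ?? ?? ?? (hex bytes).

MEM[0x11,0x09,0x06] = 4e be 44

#0 dst[0x0d+5] := {0x02,0xa3,0x38,0x8c,0xb2}
#1 dst[0x0d+5] := {0x21,0xb7,0x2c,0x44,0x87}
#2 dst[0x0c+7] := {0xb7,0x2c,0x44,0x87,0x24,0x4e,0x5b}
#3 dst[0x05+4] := {0x2c,0x44,0x87,0x24}
query mem[0x11]=0x4e, mem[0x09]=0xbe, mem[0x06]=0x44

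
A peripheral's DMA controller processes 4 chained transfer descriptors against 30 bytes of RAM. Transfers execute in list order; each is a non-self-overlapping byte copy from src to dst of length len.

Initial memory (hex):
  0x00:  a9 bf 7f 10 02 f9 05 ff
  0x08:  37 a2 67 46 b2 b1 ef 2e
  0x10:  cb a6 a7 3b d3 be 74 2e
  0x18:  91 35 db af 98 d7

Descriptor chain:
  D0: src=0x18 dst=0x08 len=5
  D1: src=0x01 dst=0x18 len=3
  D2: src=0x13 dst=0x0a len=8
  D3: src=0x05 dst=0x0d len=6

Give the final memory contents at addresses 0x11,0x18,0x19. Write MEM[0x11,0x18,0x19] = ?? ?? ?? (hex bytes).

MEM[0x11,0x18,0x19] = 35 bf 7f

#0 dst[0x08+5] := {0x91,0x35,0xdb,0xaf,0x98}
#1 dst[0x18+3] := {0xbf,0x7f,0x10}
#2 dst[0x0a+8] := {0x3b,0xd3,0xbe,0x74,0x2e,0xbf,0x7f,0x10}
#3 dst[0x0d+6] := {0xf9,0x05,0xff,0x91,0x35,0x3b}
query mem[0x11]=0x35, mem[0x18]=0xbf, mem[0x19]=0x7f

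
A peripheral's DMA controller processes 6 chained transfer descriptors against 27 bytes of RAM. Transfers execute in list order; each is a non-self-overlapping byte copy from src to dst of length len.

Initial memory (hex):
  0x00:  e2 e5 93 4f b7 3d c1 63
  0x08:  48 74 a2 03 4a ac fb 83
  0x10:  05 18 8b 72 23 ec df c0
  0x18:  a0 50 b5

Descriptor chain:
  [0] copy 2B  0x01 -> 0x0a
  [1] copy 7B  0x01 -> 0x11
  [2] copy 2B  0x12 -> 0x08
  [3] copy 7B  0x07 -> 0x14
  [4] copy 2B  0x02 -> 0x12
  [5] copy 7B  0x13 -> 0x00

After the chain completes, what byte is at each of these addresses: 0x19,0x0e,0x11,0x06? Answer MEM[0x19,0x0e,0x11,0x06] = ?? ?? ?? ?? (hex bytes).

#0 dst[0x0a+2] := {0xe5,0x93}
#1 dst[0x11+7] := {0xe5,0x93,0x4f,0xb7,0x3d,0xc1,0x63}
#2 dst[0x08+2] := {0x93,0x4f}
#3 dst[0x14+7] := {0x63,0x93,0x4f,0xe5,0x93,0x4a,0xac}
#4 dst[0x12+2] := {0x93,0x4f}
#5 dst[0x00+7] := {0x4f,0x63,0x93,0x4f,0xe5,0x93,0x4a}
query mem[0x19]=0x4a, mem[0x0e]=0xfb, mem[0x11]=0xe5, mem[0x06]=0x4a

MEM[0x19,0x0e,0x11,0x06] = 4a fb e5 4a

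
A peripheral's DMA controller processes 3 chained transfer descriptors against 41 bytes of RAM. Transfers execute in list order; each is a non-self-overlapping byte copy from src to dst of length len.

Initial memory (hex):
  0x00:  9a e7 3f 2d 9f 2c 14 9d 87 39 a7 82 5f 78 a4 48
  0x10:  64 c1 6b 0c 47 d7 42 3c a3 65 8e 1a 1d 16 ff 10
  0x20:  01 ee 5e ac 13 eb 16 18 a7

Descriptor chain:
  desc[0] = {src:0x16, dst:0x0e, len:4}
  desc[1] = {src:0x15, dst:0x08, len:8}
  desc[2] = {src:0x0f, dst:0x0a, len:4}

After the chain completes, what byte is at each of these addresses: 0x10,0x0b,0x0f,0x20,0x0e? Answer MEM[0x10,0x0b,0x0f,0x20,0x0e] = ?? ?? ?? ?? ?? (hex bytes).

D0: mem[0x0e..0x11] <- [42 3c a3 65]
D1: mem[0x08..0x0f] <- [d7 42 3c a3 65 8e 1a 1d]
D2: mem[0x0a..0x0d] <- [1d a3 65 6b]
query mem[0x10]=0xa3, mem[0x0b]=0xa3, mem[0x0f]=0x1d, mem[0x20]=0x01, mem[0x0e]=0x1a

MEM[0x10,0x0b,0x0f,0x20,0x0e] = a3 a3 1d 01 1a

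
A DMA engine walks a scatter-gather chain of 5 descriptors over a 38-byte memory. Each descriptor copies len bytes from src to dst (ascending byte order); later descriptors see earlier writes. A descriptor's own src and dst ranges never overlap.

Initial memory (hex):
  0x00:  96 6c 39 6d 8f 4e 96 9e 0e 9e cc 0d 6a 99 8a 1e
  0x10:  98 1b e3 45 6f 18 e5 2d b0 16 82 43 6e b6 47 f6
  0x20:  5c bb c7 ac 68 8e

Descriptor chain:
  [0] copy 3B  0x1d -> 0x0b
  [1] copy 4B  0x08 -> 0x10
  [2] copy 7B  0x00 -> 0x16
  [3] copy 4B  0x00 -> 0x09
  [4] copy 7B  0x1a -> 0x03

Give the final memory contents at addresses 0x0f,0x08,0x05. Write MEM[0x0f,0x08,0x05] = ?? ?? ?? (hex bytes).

#0 dst[0x0b+3] := {0xb6,0x47,0xf6}
#1 dst[0x10+4] := {0x0e,0x9e,0xcc,0xb6}
#2 dst[0x16+7] := {0x96,0x6c,0x39,0x6d,0x8f,0x4e,0x96}
#3 dst[0x09+4] := {0x96,0x6c,0x39,0x6d}
#4 dst[0x03+7] := {0x8f,0x4e,0x96,0xb6,0x47,0xf6,0x5c}
query mem[0x0f]=0x1e, mem[0x08]=0xf6, mem[0x05]=0x96

MEM[0x0f,0x08,0x05] = 1e f6 96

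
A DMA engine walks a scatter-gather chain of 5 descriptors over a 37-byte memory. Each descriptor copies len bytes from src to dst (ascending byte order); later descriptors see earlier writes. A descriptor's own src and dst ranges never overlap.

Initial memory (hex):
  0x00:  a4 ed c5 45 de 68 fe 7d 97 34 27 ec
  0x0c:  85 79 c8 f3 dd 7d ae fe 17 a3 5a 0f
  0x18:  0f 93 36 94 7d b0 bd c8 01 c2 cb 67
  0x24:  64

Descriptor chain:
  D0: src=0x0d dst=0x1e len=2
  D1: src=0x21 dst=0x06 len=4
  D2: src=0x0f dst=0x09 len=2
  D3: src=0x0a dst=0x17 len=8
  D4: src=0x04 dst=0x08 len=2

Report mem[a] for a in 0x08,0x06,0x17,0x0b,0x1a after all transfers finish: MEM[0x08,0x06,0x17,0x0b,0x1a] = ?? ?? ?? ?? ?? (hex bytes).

MEM[0x08,0x06,0x17,0x0b,0x1a] = de c2 dd ec 79

#0 dst[0x1e+2] := {0x79,0xc8}
#1 dst[0x06+4] := {0xc2,0xcb,0x67,0x64}
#2 dst[0x09+2] := {0xf3,0xdd}
#3 dst[0x17+8] := {0xdd,0xec,0x85,0x79,0xc8,0xf3,0xdd,0x7d}
#4 dst[0x08+2] := {0xde,0x68}
query mem[0x08]=0xde, mem[0x06]=0xc2, mem[0x17]=0xdd, mem[0x0b]=0xec, mem[0x1a]=0x79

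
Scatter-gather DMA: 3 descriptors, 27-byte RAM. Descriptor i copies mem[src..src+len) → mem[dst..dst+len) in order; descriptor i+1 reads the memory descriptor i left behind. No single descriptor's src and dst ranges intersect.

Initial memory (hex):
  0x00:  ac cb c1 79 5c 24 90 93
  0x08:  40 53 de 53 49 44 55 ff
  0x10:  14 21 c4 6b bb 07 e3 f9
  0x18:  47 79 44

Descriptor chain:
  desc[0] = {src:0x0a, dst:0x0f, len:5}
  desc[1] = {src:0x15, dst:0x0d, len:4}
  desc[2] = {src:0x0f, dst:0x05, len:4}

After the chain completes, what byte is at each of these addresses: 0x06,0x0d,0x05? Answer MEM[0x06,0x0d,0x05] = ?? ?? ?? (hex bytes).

MEM[0x06,0x0d,0x05] = 47 07 f9

#0 dst[0x0f+5] := {0xde,0x53,0x49,0x44,0x55}
#1 dst[0x0d+4] := {0x07,0xe3,0xf9,0x47}
#2 dst[0x05+4] := {0xf9,0x47,0x49,0x44}
query mem[0x06]=0x47, mem[0x0d]=0x07, mem[0x05]=0xf9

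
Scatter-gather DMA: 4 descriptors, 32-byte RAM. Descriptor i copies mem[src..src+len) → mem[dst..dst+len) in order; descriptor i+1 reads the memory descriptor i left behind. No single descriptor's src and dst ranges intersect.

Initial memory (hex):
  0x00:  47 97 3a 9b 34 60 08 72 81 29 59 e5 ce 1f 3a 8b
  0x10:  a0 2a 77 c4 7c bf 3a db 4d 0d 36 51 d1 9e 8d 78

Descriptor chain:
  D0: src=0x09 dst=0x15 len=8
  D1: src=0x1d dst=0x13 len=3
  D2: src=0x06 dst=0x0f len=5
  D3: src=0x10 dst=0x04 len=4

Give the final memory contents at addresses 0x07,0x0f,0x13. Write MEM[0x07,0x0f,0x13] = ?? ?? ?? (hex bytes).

  after D0: wrote 8B at 0x15 = 2959e5ce1f3a8ba0
  after D1: wrote 3B at 0x13 = 9e8d78
  after D2: wrote 5B at 0x0f = 0872812959
  after D3: wrote 4B at 0x04 = 72812959
query mem[0x07]=0x59, mem[0x0f]=0x08, mem[0x13]=0x59

MEM[0x07,0x0f,0x13] = 59 08 59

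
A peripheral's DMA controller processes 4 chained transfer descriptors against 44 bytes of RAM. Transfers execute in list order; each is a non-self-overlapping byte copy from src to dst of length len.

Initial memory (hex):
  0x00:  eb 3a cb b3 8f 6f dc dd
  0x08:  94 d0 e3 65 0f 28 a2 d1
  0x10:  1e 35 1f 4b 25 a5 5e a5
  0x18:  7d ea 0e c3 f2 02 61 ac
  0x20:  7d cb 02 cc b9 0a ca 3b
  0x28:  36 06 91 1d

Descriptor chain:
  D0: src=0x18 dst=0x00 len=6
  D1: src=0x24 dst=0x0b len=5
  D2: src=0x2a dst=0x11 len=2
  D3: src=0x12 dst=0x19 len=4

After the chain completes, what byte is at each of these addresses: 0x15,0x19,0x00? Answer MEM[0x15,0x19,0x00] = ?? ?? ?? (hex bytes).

D0: mem[0x00..0x05] <- [7d ea 0e c3 f2 02]
D1: mem[0x0b..0x0f] <- [b9 0a ca 3b 36]
D2: mem[0x11..0x12] <- [91 1d]
D3: mem[0x19..0x1c] <- [1d 4b 25 a5]
query mem[0x15]=0xa5, mem[0x19]=0x1d, mem[0x00]=0x7d

MEM[0x15,0x19,0x00] = a5 1d 7d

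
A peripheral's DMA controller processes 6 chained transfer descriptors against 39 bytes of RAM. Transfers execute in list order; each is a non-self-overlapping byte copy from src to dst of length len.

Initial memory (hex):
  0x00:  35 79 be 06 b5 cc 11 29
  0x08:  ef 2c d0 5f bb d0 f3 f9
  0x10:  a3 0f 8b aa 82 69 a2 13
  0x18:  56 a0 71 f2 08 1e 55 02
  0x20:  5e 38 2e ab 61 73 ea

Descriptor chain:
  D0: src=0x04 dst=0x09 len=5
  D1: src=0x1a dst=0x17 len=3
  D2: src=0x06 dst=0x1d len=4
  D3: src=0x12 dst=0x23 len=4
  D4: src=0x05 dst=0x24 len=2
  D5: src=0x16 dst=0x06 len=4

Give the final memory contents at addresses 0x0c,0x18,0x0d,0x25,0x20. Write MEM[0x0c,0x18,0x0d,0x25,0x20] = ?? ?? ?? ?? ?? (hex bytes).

MEM[0x0c,0x18,0x0d,0x25,0x20] = 29 f2 ef 11 b5

D0: mem[0x09..0x0d] <- [b5 cc 11 29 ef]
D1: mem[0x17..0x19] <- [71 f2 08]
D2: mem[0x1d..0x20] <- [11 29 ef b5]
D3: mem[0x23..0x26] <- [8b aa 82 69]
D4: mem[0x24..0x25] <- [cc 11]
D5: mem[0x06..0x09] <- [a2 71 f2 08]
query mem[0x0c]=0x29, mem[0x18]=0xf2, mem[0x0d]=0xef, mem[0x25]=0x11, mem[0x20]=0xb5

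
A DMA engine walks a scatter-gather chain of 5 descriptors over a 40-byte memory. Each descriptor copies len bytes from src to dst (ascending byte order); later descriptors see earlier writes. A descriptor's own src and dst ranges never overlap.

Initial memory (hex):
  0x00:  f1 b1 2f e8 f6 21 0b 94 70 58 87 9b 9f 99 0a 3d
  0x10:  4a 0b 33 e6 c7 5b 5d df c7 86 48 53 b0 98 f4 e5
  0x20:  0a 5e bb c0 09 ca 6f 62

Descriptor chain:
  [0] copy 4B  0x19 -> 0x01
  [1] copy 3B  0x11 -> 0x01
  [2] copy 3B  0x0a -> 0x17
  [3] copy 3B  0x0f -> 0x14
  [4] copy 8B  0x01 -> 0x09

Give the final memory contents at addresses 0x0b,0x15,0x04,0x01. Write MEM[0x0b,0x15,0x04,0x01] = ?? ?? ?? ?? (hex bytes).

D0: mem[0x01..0x04] <- [86 48 53 b0]
D1: mem[0x01..0x03] <- [0b 33 e6]
D2: mem[0x17..0x19] <- [87 9b 9f]
D3: mem[0x14..0x16] <- [3d 4a 0b]
D4: mem[0x09..0x10] <- [0b 33 e6 b0 21 0b 94 70]
query mem[0x0b]=0xe6, mem[0x15]=0x4a, mem[0x04]=0xb0, mem[0x01]=0x0b

MEM[0x0b,0x15,0x04,0x01] = e6 4a b0 0b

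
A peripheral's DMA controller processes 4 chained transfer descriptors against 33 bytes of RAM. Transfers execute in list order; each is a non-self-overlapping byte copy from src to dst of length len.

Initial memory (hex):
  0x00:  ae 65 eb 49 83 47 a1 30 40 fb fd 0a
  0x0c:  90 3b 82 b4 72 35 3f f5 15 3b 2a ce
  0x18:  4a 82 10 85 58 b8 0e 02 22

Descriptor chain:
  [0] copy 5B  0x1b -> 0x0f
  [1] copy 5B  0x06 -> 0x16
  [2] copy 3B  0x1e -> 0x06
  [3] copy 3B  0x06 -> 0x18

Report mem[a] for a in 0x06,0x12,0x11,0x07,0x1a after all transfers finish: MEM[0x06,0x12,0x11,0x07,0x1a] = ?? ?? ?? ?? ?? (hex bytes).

MEM[0x06,0x12,0x11,0x07,0x1a] = 0e 0e b8 02 22

  after D0: wrote 5B at 0x0f = 8558b80e02
  after D1: wrote 5B at 0x16 = a13040fbfd
  after D2: wrote 3B at 0x06 = 0e0222
  after D3: wrote 3B at 0x18 = 0e0222
query mem[0x06]=0x0e, mem[0x12]=0x0e, mem[0x11]=0xb8, mem[0x07]=0x02, mem[0x1a]=0x22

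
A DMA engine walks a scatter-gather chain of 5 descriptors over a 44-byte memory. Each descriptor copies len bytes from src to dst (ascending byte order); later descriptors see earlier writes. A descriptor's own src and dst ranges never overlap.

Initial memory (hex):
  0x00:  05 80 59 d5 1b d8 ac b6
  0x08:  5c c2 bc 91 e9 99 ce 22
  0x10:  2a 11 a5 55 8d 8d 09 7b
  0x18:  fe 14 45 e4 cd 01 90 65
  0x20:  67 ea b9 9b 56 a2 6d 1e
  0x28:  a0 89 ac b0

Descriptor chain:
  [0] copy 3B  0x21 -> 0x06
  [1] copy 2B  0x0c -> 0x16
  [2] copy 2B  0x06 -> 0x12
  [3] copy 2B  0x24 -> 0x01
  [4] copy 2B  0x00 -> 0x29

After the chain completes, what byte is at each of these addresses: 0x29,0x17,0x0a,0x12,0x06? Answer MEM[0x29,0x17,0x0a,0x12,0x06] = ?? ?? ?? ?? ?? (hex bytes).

MEM[0x29,0x17,0x0a,0x12,0x06] = 05 99 bc ea ea

D0: mem[0x06..0x08] <- [ea b9 9b]
D1: mem[0x16..0x17] <- [e9 99]
D2: mem[0x12..0x13] <- [ea b9]
D3: mem[0x01..0x02] <- [56 a2]
D4: mem[0x29..0x2a] <- [05 56]
query mem[0x29]=0x05, mem[0x17]=0x99, mem[0x0a]=0xbc, mem[0x12]=0xea, mem[0x06]=0xea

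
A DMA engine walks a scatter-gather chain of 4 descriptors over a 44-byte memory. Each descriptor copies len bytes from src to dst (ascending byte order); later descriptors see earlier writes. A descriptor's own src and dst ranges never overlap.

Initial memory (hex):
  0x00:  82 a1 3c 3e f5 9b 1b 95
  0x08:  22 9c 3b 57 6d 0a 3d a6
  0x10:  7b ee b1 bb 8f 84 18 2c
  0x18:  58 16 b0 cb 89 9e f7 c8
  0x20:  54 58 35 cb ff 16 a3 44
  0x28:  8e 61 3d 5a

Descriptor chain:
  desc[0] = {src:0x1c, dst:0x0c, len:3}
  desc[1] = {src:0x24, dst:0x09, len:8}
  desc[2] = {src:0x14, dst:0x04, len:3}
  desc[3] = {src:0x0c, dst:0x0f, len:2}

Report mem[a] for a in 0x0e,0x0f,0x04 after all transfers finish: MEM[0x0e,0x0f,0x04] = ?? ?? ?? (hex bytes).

[0] 0x1c->0x0c len=3 : 89 9e f7
[1] 0x24->0x09 len=8 : ff 16 a3 44 8e 61 3d 5a
[2] 0x14->0x04 len=3 : 8f 84 18
[3] 0x0c->0x0f len=2 : 44 8e
query mem[0x0e]=0x61, mem[0x0f]=0x44, mem[0x04]=0x8f

MEM[0x0e,0x0f,0x04] = 61 44 8f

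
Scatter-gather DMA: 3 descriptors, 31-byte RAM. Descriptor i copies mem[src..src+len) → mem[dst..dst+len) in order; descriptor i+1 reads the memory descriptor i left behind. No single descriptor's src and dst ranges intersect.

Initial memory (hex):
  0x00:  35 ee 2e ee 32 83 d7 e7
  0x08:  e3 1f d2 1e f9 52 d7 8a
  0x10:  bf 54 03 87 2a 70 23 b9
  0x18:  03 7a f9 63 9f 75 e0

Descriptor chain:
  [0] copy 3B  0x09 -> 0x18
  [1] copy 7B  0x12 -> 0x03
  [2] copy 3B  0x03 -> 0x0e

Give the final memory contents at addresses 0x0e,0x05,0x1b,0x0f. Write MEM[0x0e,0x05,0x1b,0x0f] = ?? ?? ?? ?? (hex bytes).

MEM[0x0e,0x05,0x1b,0x0f] = 03 2a 63 87

D0: mem[0x18..0x1a] <- [1f d2 1e]
D1: mem[0x03..0x09] <- [03 87 2a 70 23 b9 1f]
D2: mem[0x0e..0x10] <- [03 87 2a]
query mem[0x0e]=0x03, mem[0x05]=0x2a, mem[0x1b]=0x63, mem[0x0f]=0x87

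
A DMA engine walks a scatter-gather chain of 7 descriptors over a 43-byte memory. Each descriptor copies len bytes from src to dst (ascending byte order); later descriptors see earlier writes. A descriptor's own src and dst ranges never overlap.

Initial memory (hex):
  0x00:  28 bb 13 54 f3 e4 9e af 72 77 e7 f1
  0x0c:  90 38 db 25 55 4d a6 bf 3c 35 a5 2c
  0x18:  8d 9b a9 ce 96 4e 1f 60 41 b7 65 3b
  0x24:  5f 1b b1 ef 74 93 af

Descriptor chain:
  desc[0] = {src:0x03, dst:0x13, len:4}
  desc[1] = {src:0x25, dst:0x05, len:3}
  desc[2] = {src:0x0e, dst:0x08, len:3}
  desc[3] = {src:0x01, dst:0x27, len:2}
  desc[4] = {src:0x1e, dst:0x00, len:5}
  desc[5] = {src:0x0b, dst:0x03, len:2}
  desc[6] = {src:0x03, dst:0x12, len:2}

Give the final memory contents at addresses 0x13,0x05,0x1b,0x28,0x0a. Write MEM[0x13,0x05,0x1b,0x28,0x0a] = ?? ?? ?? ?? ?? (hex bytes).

#0 dst[0x13+4] := {0x54,0xf3,0xe4,0x9e}
#1 dst[0x05+3] := {0x1b,0xb1,0xef}
#2 dst[0x08+3] := {0xdb,0x25,0x55}
#3 dst[0x27+2] := {0xbb,0x13}
#4 dst[0x00+5] := {0x1f,0x60,0x41,0xb7,0x65}
#5 dst[0x03+2] := {0xf1,0x90}
#6 dst[0x12+2] := {0xf1,0x90}
query mem[0x13]=0x90, mem[0x05]=0x1b, mem[0x1b]=0xce, mem[0x28]=0x13, mem[0x0a]=0x55

MEM[0x13,0x05,0x1b,0x28,0x0a] = 90 1b ce 13 55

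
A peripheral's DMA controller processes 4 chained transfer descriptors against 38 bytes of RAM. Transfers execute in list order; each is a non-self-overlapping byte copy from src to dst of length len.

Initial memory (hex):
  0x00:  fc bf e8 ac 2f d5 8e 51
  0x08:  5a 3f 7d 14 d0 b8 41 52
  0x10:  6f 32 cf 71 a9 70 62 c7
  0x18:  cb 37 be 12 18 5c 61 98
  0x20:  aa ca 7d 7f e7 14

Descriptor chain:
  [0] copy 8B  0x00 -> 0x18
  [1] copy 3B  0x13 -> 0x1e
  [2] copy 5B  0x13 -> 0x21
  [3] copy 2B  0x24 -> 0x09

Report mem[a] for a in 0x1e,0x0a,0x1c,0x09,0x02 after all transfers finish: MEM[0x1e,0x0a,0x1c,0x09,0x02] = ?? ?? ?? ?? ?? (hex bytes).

MEM[0x1e,0x0a,0x1c,0x09,0x02] = 71 c7 2f 62 e8

D0: mem[0x18..0x1f] <- [fc bf e8 ac 2f d5 8e 51]
D1: mem[0x1e..0x20] <- [71 a9 70]
D2: mem[0x21..0x25] <- [71 a9 70 62 c7]
D3: mem[0x09..0x0a] <- [62 c7]
query mem[0x1e]=0x71, mem[0x0a]=0xc7, mem[0x1c]=0x2f, mem[0x09]=0x62, mem[0x02]=0xe8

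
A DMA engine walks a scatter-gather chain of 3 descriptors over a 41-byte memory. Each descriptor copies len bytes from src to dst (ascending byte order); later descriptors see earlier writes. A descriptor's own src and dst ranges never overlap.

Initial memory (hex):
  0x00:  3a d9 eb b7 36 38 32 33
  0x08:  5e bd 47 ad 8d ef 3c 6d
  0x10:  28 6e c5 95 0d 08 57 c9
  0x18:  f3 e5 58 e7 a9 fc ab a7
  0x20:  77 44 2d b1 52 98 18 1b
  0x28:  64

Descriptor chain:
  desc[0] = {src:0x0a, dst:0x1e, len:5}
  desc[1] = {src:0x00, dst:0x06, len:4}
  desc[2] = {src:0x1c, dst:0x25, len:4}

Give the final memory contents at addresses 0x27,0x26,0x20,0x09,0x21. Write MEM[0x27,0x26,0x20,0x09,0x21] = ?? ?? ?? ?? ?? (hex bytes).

MEM[0x27,0x26,0x20,0x09,0x21] = 47 fc 8d b7 ef

#0 dst[0x1e+5] := {0x47,0xad,0x8d,0xef,0x3c}
#1 dst[0x06+4] := {0x3a,0xd9,0xeb,0xb7}
#2 dst[0x25+4] := {0xa9,0xfc,0x47,0xad}
query mem[0x27]=0x47, mem[0x26]=0xfc, mem[0x20]=0x8d, mem[0x09]=0xb7, mem[0x21]=0xef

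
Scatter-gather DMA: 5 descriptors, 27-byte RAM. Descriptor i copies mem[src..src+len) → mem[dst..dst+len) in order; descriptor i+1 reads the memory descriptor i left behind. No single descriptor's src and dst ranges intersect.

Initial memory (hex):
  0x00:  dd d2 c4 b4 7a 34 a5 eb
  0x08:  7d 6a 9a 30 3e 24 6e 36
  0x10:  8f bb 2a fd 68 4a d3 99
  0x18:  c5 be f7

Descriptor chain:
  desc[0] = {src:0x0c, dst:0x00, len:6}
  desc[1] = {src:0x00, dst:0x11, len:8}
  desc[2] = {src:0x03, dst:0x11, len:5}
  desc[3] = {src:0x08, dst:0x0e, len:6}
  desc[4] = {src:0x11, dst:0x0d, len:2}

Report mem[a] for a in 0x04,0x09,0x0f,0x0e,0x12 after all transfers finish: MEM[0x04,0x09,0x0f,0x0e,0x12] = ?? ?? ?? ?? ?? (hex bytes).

MEM[0x04,0x09,0x0f,0x0e,0x12] = 8f 6a 6a 3e 3e

D0: mem[0x00..0x05] <- [3e 24 6e 36 8f bb]
D1: mem[0x11..0x18] <- [3e 24 6e 36 8f bb a5 eb]
D2: mem[0x11..0x15] <- [36 8f bb a5 eb]
D3: mem[0x0e..0x13] <- [7d 6a 9a 30 3e 24]
D4: mem[0x0d..0x0e] <- [30 3e]
query mem[0x04]=0x8f, mem[0x09]=0x6a, mem[0x0f]=0x6a, mem[0x0e]=0x3e, mem[0x12]=0x3e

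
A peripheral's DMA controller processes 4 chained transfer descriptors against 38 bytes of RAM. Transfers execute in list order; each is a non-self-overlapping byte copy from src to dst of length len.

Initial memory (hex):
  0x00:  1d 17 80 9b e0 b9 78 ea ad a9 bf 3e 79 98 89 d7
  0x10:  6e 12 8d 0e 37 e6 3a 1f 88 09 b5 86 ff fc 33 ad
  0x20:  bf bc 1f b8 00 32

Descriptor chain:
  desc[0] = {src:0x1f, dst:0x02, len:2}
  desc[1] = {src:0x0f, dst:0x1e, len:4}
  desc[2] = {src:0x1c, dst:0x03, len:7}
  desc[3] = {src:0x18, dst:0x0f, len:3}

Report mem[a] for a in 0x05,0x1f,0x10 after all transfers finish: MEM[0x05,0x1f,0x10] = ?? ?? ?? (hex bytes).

#0 dst[0x02+2] := {0xad,0xbf}
#1 dst[0x1e+4] := {0xd7,0x6e,0x12,0x8d}
#2 dst[0x03+7] := {0xff,0xfc,0xd7,0x6e,0x12,0x8d,0x1f}
#3 dst[0x0f+3] := {0x88,0x09,0xb5}
query mem[0x05]=0xd7, mem[0x1f]=0x6e, mem[0x10]=0x09

MEM[0x05,0x1f,0x10] = d7 6e 09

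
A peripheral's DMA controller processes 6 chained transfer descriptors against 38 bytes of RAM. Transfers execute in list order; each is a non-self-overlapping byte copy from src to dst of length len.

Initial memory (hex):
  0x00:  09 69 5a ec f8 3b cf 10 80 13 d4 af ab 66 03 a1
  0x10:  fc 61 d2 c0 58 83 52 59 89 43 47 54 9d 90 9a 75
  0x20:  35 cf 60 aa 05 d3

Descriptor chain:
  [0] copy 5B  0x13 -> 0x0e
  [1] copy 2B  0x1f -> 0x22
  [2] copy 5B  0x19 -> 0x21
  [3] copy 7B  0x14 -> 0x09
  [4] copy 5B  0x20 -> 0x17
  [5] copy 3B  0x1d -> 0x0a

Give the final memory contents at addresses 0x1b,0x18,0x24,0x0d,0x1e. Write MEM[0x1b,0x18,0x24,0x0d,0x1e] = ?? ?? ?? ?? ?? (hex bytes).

D0: mem[0x0e..0x12] <- [c0 58 83 52 59]
D1: mem[0x22..0x23] <- [75 35]
D2: mem[0x21..0x25] <- [43 47 54 9d 90]
D3: mem[0x09..0x0f] <- [58 83 52 59 89 43 47]
D4: mem[0x17..0x1b] <- [35 43 47 54 9d]
D5: mem[0x0a..0x0c] <- [90 9a 75]
query mem[0x1b]=0x9d, mem[0x18]=0x43, mem[0x24]=0x9d, mem[0x0d]=0x89, mem[0x1e]=0x9a

MEM[0x1b,0x18,0x24,0x0d,0x1e] = 9d 43 9d 89 9a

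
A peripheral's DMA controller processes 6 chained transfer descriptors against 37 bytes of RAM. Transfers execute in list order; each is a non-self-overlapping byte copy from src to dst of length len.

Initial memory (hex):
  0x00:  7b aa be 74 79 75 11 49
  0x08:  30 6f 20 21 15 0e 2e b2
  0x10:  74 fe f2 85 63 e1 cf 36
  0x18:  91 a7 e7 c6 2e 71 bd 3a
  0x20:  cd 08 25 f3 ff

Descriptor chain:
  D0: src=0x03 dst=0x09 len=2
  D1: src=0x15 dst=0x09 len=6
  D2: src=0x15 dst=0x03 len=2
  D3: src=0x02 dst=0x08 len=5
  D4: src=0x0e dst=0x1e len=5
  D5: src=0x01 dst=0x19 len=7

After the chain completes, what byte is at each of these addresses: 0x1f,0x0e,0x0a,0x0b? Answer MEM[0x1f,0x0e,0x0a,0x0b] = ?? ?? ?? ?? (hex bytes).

  after D0: wrote 2B at 0x09 = 7479
  after D1: wrote 6B at 0x09 = e1cf3691a7e7
  after D2: wrote 2B at 0x03 = e1cf
  after D3: wrote 5B at 0x08 = bee1cf7511
  after D4: wrote 5B at 0x1e = e7b274fef2
  after D5: wrote 7B at 0x19 = aabee1cf751149
query mem[0x1f]=0x49, mem[0x0e]=0xe7, mem[0x0a]=0xcf, mem[0x0b]=0x75

MEM[0x1f,0x0e,0x0a,0x0b] = 49 e7 cf 75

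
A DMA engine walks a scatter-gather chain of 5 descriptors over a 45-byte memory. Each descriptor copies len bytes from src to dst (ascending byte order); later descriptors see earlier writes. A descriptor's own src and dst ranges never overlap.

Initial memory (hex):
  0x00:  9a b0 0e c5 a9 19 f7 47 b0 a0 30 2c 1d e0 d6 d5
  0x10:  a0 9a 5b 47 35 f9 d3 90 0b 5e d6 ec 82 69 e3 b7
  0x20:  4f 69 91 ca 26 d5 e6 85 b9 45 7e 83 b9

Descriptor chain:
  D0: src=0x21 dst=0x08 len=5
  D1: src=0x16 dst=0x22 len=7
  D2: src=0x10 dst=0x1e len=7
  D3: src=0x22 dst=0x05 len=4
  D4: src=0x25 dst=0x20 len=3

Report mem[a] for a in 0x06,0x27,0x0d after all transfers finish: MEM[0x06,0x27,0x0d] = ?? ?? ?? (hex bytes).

MEM[0x06,0x27,0x0d] = f9 ec e0

[0] 0x21->0x08 len=5 : 69 91 ca 26 d5
[1] 0x16->0x22 len=7 : d3 90 0b 5e d6 ec 82
[2] 0x10->0x1e len=7 : a0 9a 5b 47 35 f9 d3
[3] 0x22->0x05 len=4 : 35 f9 d3 5e
[4] 0x25->0x20 len=3 : 5e d6 ec
query mem[0x06]=0xf9, mem[0x27]=0xec, mem[0x0d]=0xe0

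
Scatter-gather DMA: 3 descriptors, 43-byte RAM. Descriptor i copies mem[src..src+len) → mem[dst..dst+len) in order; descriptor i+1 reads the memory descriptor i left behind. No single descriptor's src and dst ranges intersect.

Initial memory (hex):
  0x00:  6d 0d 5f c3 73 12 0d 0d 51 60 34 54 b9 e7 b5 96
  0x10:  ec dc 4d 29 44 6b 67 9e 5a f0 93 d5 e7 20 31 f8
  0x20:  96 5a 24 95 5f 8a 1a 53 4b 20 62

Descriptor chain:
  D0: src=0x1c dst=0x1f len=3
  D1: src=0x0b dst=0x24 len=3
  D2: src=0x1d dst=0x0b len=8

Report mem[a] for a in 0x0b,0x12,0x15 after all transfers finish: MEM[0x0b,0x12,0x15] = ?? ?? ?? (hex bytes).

MEM[0x0b,0x12,0x15] = 20 54 6b

D0: mem[0x1f..0x21] <- [e7 20 31]
D1: mem[0x24..0x26] <- [54 b9 e7]
D2: mem[0x0b..0x12] <- [20 31 e7 20 31 24 95 54]
query mem[0x0b]=0x20, mem[0x12]=0x54, mem[0x15]=0x6b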